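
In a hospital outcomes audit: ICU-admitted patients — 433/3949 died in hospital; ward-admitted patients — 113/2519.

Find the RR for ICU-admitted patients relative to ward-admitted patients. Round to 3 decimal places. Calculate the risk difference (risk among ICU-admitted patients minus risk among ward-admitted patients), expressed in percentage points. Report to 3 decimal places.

RR = 2.444; RD = 6.479

risk, ICU-admitted patients = 433/3949 = 0.10965
risk, ward-admitted patients = 113/2519 = 0.04486
RR = 0.10965 / 0.04486 = 2.444
risk difference = 0.10965 − 0.04486 = 0.06479 → 6.479 percentage points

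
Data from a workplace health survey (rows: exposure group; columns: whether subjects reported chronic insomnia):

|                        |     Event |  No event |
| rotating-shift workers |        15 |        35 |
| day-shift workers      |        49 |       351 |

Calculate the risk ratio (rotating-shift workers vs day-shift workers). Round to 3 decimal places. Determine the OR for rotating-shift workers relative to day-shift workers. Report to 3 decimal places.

RR = 2.449; OR = 3.070

risk, rotating-shift workers = 15/50 = 0.3000
risk, day-shift workers = 49/400 = 0.1225
RR = 0.3000 / 0.1225 = 2.449
odds, rotating-shift workers = 15/35 = 0.4286
odds, day-shift workers = 49/351 = 0.1396
OR = 0.4286 / 0.1396 = 3.070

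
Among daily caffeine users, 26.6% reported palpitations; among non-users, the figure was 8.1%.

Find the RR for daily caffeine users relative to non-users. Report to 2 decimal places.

RR = 0.2660 / 0.0810 = 3.28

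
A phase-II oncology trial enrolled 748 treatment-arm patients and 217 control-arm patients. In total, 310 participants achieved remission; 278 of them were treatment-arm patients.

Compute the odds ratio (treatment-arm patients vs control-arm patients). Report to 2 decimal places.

OR: 3.42

treatment-arm patients without the outcome: 748 − 278 = 470
control-arm patients with the outcome: 310 − 278 = 32
control-arm patients without the outcome: 217 − 32 = 185
odds, treatment-arm patients = 278/470 = 0.5915
odds, control-arm patients = 32/185 = 0.1730
OR = 0.5915 / 0.1730 = 3.42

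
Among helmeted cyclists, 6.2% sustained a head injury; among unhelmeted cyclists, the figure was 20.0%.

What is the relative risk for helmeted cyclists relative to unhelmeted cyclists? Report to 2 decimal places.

RR = 0.0620 / 0.2000 = 0.31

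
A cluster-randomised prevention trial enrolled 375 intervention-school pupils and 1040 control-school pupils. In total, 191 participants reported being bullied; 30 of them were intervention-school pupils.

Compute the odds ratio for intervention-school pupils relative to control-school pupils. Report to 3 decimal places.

intervention-school pupils without the outcome: 375 − 30 = 345
control-school pupils with the outcome: 191 − 30 = 161
control-school pupils without the outcome: 1040 − 161 = 879
OR = (30 × 879) / (345 × 161) = 26370/55545 ≈ 0.475

0.475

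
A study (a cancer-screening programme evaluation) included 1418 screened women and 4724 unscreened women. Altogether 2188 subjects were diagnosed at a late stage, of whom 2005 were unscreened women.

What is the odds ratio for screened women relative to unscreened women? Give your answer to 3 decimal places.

OR ≈ 0.201

screened women with the outcome: 2188 − 2005 = 183
screened women without the outcome: 1418 − 183 = 1235
unscreened women without the outcome: 4724 − 2005 = 2719
OR = (183 × 2719) / (1235 × 2005) = 497577/2476175 ≈ 0.201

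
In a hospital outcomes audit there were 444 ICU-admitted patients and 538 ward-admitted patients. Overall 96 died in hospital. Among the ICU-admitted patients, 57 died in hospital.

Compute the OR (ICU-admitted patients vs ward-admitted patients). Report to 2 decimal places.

1.88

ICU-admitted patients without the outcome: 444 − 57 = 387
ward-admitted patients with the outcome: 96 − 57 = 39
ward-admitted patients without the outcome: 538 − 39 = 499
OR = (57 × 499) / (387 × 39) = 28443/15093 ≈ 1.88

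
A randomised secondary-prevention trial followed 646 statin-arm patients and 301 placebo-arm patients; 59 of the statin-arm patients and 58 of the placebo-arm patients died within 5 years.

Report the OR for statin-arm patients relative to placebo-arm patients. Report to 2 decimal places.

OR = (59 × 243) / (587 × 58) = 14337/34046 ≈ 0.42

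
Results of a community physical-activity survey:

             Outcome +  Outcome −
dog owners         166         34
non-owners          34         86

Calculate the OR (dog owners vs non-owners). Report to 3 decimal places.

OR = (166 × 86) / (34 × 34) = 14276/1156 ≈ 12.349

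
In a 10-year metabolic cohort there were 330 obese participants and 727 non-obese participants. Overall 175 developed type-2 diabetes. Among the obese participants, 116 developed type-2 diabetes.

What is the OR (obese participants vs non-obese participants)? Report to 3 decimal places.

obese participants without the outcome: 330 − 116 = 214
non-obese participants with the outcome: 175 − 116 = 59
non-obese participants without the outcome: 727 − 59 = 668
OR = (116 × 668) / (214 × 59) = 77488/12626 ≈ 6.137

6.137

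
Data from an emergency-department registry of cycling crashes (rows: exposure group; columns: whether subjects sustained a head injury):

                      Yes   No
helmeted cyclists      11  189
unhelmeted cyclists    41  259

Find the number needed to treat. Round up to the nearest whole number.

13

risk, helmeted cyclists = 11/200 = 0.055000
risk, unhelmeted cyclists = 41/300 = 0.136667
absolute risk difference = 0.081667
1 / 0.081667 = 12.245 → round up → 13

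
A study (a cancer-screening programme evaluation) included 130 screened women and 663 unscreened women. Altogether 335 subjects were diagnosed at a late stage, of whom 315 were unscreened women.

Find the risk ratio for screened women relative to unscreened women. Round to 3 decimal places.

RR ≈ 0.324

screened women with the outcome: 335 − 315 = 20
screened women without the outcome: 130 − 20 = 110
unscreened women without the outcome: 663 − 315 = 348
risk, screened women = 20/130 = 0.1538
risk, unscreened women = 315/663 = 0.4751
RR = 0.1538 / 0.4751 = 0.324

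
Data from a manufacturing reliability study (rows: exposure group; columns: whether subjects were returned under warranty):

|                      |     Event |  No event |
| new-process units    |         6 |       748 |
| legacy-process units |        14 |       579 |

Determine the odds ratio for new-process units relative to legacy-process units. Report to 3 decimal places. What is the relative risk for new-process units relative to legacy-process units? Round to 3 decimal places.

OR = 0.332; RR = 0.337

OR = (6 × 579) / (748 × 14) = 3474/10472 ≈ 0.332
risk, new-process units = 6/754 = 0.00796
risk, legacy-process units = 14/593 = 0.02361
RR = 0.00796 / 0.02361 = 0.337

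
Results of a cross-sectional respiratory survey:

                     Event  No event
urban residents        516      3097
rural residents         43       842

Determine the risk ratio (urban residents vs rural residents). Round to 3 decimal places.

risk, urban residents = 516/3613 = 0.14282
risk, rural residents = 43/885 = 0.04859
RR = 0.14282 / 0.04859 = 2.939

2.939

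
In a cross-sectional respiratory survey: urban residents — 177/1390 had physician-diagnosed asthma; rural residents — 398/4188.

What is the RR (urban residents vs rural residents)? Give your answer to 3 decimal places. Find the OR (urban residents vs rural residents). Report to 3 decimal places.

risk, urban residents = 177/1390 = 0.1273
risk, rural residents = 398/4188 = 0.0950
RR = 0.1273 / 0.0950 = 1.340
odds, urban residents = 177/1213 = 0.1459
odds, rural residents = 398/3790 = 0.1050
OR = 0.1459 / 0.1050 = 1.390

RR = 1.340; OR = 1.390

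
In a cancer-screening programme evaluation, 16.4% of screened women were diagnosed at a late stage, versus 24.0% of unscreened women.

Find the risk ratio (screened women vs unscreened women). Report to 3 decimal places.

RR = 0.1640 / 0.2400 = 0.683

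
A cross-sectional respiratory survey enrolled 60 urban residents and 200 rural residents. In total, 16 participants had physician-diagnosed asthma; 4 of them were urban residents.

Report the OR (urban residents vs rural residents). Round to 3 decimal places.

urban residents without the outcome: 60 − 4 = 56
rural residents with the outcome: 16 − 4 = 12
rural residents without the outcome: 200 − 12 = 188
odds, urban residents = 4/56 = 0.0714
odds, rural residents = 12/188 = 0.0638
OR = 0.0714 / 0.0638 = 1.119

OR: 1.119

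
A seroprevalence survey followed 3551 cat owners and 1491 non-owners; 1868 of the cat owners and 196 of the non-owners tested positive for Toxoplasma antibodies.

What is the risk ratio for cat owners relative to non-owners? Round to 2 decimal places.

RR = 4.00

risk, cat owners = 1868/3551 = 0.5260
risk, non-owners = 196/1491 = 0.1315
RR = 0.5260 / 0.1315 = 4.00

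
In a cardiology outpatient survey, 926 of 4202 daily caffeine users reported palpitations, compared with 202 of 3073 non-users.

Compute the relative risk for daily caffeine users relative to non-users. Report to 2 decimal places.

RR: 3.35

risk, daily caffeine users = 926/4202 = 0.2204
risk, non-users = 202/3073 = 0.0657
RR = 0.2204 / 0.0657 = 3.35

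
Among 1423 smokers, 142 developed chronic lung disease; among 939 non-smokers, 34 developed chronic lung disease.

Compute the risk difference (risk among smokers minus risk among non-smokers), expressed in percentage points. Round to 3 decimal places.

6.358

risk, smokers = 142/1423 = 0.09979
risk, non-smokers = 34/939 = 0.03621
risk difference = 0.09979 − 0.03621 = 0.06358 → 6.358 percentage points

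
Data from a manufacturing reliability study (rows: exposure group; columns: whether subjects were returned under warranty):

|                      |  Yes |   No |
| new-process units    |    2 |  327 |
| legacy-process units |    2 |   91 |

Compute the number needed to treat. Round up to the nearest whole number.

risk, new-process units = 2/329 = 0.006079
risk, legacy-process units = 2/93 = 0.021505
absolute risk difference = 0.015426
1 / 0.015426 = 64.826 → round up → 65

65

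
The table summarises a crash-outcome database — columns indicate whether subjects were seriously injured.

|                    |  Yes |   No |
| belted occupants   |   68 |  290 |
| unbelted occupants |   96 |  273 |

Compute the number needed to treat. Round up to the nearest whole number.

NNT = 15

risk, belted occupants = 68/358 = 0.189944
risk, unbelted occupants = 96/369 = 0.260163
absolute risk difference = 0.070218
1 / 0.070218 = 14.241 → round up → 15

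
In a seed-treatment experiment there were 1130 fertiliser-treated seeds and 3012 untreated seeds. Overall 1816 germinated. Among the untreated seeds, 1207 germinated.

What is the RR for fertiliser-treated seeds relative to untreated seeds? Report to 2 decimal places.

fertiliser-treated seeds with the outcome: 1816 − 1207 = 609
fertiliser-treated seeds without the outcome: 1130 − 609 = 521
untreated seeds without the outcome: 3012 − 1207 = 1805
risk, fertiliser-treated seeds = 609/1130 = 0.5389
risk, untreated seeds = 1207/3012 = 0.4007
RR = 0.5389 / 0.4007 = 1.34

RR ≈ 1.34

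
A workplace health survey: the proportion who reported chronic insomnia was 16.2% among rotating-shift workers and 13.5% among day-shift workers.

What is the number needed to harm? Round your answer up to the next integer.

38

absolute risk difference = 0.027000
1 / 0.027000 = 37.037 → round up → 38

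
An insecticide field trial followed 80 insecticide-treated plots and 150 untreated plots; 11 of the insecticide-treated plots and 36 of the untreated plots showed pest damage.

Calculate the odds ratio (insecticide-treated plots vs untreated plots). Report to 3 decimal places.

OR = (11 × 114) / (69 × 36) = 1254/2484 ≈ 0.505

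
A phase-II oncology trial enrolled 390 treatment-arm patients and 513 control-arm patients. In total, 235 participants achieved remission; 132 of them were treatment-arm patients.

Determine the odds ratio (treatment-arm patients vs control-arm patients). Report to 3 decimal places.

OR ≈ 2.037

treatment-arm patients without the outcome: 390 − 132 = 258
control-arm patients with the outcome: 235 − 132 = 103
control-arm patients without the outcome: 513 − 103 = 410
OR = (132 × 410) / (258 × 103) = 54120/26574 ≈ 2.037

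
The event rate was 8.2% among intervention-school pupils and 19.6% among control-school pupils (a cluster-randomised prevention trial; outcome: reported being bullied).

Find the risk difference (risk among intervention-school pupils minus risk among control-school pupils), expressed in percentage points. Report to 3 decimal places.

risk difference = 0.0820 − 0.1960 = -0.1140 → -11.400 percentage points

-11.400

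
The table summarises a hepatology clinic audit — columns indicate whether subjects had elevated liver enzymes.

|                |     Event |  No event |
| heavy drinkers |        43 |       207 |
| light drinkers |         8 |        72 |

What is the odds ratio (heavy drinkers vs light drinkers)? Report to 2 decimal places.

odds, heavy drinkers = 43/207 = 0.2077
odds, light drinkers = 8/72 = 0.1111
OR = 0.2077 / 0.1111 = 1.87

OR ≈ 1.87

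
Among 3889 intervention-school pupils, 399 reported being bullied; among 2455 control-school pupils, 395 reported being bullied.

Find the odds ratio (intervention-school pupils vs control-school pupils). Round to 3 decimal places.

OR = (399 × 2060) / (3490 × 395) = 821940/1378550 ≈ 0.596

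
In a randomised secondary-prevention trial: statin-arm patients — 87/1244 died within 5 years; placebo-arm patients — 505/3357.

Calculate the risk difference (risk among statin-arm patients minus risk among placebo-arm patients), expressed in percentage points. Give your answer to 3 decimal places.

risk, statin-arm patients = 87/1244 = 0.0699
risk, placebo-arm patients = 505/3357 = 0.1504
risk difference = 0.0699 − 0.1504 = -0.0805 → -8.050 percentage points

RD: -8.050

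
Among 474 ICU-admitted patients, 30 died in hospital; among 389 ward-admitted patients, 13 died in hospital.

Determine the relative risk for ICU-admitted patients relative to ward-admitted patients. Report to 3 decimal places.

risk, ICU-admitted patients = 30/474 = 0.06329
risk, ward-admitted patients = 13/389 = 0.03342
RR = 0.06329 / 0.03342 = 1.894

1.894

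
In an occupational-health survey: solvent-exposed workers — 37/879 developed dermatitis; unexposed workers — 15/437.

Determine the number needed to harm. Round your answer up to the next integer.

129

risk, solvent-exposed workers = 37/879 = 0.042093
risk, unexposed workers = 15/437 = 0.034325
absolute risk difference = 0.007768
1 / 0.007768 = 128.733 → round up → 129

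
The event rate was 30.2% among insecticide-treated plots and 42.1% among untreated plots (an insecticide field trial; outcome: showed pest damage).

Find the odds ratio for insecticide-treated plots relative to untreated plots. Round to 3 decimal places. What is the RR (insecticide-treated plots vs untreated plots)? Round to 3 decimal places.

odds, insecticide-treated plots = 0.3020/0.6980 = 0.4327
odds, untreated plots = 0.4210/0.5790 = 0.7271
OR = 0.4327 / 0.7271 = 0.595
RR = 0.3020 / 0.4210 = 0.717

OR = 0.595; RR = 0.717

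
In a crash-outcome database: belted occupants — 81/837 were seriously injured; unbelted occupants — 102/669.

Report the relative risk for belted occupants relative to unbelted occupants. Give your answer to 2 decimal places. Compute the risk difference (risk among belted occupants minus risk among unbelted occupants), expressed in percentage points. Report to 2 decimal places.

RR = 0.63; RD = -5.57

risk, belted occupants = 81/837 = 0.0968
risk, unbelted occupants = 102/669 = 0.1525
RR = 0.0968 / 0.1525 = 0.63
risk difference = 0.0968 − 0.1525 = -0.0557 → -5.57 percentage points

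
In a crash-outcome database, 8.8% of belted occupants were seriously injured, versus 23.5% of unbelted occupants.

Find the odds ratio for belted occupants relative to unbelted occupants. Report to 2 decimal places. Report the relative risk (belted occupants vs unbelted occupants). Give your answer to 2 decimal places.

OR = 0.31; RR = 0.37

odds, belted occupants = 0.0880/0.9120 = 0.0965
odds, unbelted occupants = 0.2350/0.7650 = 0.3072
OR = 0.0965 / 0.3072 = 0.31
RR = 0.0880 / 0.2350 = 0.37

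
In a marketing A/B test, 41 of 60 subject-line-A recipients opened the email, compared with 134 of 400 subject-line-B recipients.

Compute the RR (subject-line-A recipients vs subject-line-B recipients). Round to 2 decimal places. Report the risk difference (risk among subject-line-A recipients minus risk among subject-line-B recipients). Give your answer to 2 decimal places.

risk, subject-line-A recipients = 41/60 = 0.6833
risk, subject-line-B recipients = 134/400 = 0.3350
RR = 0.6833 / 0.3350 = 2.04
risk difference = 0.6833 − 0.3350 = 0.35

RR = 2.04; RD = 0.35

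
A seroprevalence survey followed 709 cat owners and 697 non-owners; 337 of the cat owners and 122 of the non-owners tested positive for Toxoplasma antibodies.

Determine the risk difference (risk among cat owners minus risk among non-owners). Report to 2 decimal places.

risk, cat owners = 337/709 = 0.4753
risk, non-owners = 122/697 = 0.1750
risk difference = 0.4753 − 0.1750 = 0.30

RD: 0.30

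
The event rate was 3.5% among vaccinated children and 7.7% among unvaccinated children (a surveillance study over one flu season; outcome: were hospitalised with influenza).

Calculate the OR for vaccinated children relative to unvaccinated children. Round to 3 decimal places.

0.435

odds, vaccinated children = 0.03500/0.96500 = 0.03627
odds, unvaccinated children = 0.07700/0.92300 = 0.08342
OR = 0.03627 / 0.08342 = 0.435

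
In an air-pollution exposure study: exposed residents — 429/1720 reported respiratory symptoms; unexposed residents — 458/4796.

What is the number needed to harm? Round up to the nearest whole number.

risk, exposed residents = 429/1720 = 0.249419
risk, unexposed residents = 458/4796 = 0.095496
absolute risk difference = 0.153922
1 / 0.153922 = 6.497 → round up → 7

NNH ≈ 7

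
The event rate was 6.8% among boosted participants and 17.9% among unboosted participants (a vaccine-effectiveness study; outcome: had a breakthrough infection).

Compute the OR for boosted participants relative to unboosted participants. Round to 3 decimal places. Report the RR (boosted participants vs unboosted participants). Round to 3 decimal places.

OR = 0.335; RR = 0.380

odds, boosted participants = 0.0680/0.9320 = 0.0730
odds, unboosted participants = 0.1790/0.8210 = 0.2180
OR = 0.0730 / 0.2180 = 0.335
RR = 0.0680 / 0.1790 = 0.380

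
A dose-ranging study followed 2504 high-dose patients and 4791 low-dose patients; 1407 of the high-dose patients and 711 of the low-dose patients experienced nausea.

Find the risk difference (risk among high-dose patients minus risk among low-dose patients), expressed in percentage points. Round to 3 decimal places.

risk, high-dose patients = 1407/2504 = 0.5619
risk, low-dose patients = 711/4791 = 0.1484
risk difference = 0.5619 − 0.1484 = 0.4135 → 41.350 percentage points

41.350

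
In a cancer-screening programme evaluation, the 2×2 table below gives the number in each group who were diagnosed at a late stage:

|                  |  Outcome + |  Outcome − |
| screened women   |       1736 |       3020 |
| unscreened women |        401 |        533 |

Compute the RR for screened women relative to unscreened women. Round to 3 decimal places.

0.850

risk, screened women = 1736/4756 = 0.3650
risk, unscreened women = 401/934 = 0.4293
RR = 0.3650 / 0.4293 = 0.850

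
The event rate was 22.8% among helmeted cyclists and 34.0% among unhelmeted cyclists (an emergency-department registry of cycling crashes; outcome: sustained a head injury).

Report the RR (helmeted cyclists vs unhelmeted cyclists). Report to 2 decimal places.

RR = 0.2280 / 0.3400 = 0.67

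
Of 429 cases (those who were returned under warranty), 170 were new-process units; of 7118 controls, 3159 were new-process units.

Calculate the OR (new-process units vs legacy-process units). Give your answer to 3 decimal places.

odds, new-process units = 170/3159 = 0.0538
odds, legacy-process units = 259/3959 = 0.0654
OR = 0.0538 / 0.0654 = 0.823

OR = 0.823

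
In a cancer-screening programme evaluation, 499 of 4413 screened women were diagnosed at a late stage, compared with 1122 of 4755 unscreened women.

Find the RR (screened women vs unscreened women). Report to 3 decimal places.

RR = 0.479

risk, screened women = 499/4413 = 0.1131
risk, unscreened women = 1122/4755 = 0.2360
RR = 0.1131 / 0.2360 = 0.479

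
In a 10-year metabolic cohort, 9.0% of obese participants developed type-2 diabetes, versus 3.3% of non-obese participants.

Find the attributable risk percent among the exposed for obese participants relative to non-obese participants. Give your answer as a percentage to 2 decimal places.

AR% = (0.09000 − 0.03300) / 0.09000 = 0.6333 → 63.33%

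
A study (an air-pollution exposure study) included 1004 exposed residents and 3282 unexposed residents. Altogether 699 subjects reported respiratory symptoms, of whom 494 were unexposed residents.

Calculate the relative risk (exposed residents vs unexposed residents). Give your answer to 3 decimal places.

exposed residents with the outcome: 699 − 494 = 205
exposed residents without the outcome: 1004 − 205 = 799
unexposed residents without the outcome: 3282 − 494 = 2788
risk, exposed residents = 205/1004 = 0.2042
risk, unexposed residents = 494/3282 = 0.1505
RR = 0.2042 / 0.1505 = 1.357

RR ≈ 1.357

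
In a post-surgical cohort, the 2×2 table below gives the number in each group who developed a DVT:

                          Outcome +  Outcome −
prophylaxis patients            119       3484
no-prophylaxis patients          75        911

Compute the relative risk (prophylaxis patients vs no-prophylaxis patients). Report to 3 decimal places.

risk, prophylaxis patients = 119/3603 = 0.03303
risk, no-prophylaxis patients = 75/986 = 0.07606
RR = 0.03303 / 0.07606 = 0.434

RR ≈ 0.434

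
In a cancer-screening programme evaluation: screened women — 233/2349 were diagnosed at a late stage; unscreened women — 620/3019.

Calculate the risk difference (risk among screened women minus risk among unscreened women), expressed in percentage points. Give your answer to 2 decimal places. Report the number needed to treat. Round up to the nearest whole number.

risk, screened women = 233/2349 = 0.0992
risk, unscreened women = 620/3019 = 0.2054
risk difference = 0.0992 − 0.2054 = -0.1062 → -10.62 percentage points
absolute risk difference = 0.106175
1 / 0.106175 = 9.418 → round up → 10

RD = -10.62; NNT = 10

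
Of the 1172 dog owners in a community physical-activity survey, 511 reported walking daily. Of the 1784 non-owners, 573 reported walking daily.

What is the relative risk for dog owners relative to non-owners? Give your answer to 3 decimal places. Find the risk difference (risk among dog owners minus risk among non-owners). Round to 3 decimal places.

RR = 1.357; RD = 0.115

risk, dog owners = 511/1172 = 0.4360
risk, non-owners = 573/1784 = 0.3212
RR = 0.4360 / 0.3212 = 1.357
risk difference = 0.4360 − 0.3212 = 0.115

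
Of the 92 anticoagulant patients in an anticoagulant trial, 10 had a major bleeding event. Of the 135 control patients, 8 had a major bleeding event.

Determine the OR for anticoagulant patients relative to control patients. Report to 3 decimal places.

OR = (10 × 127) / (82 × 8) = 1270/656 ≈ 1.936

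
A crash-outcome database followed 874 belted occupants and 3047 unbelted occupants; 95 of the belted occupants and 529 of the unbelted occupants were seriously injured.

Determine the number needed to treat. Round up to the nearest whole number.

risk, belted occupants = 95/874 = 0.108696
risk, unbelted occupants = 529/3047 = 0.173613
absolute risk difference = 0.064918
1 / 0.064918 = 15.404 → round up → 16

NNT ≈ 16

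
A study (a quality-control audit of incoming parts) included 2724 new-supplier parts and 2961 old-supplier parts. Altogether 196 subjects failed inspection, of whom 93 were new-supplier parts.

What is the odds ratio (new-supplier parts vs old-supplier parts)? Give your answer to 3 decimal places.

0.981

new-supplier parts without the outcome: 2724 − 93 = 2631
old-supplier parts with the outcome: 196 − 93 = 103
old-supplier parts without the outcome: 2961 − 103 = 2858
OR = (93 × 2858) / (2631 × 103) = 265794/270993 ≈ 0.981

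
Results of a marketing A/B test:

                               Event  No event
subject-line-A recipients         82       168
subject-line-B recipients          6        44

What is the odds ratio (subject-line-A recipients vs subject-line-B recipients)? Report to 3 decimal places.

OR = (82 × 44) / (168 × 6) = 3608/1008 ≈ 3.579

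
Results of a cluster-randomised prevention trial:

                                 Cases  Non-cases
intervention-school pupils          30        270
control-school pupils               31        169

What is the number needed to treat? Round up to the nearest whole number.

risk, intervention-school pupils = 30/300 = 0.100000
risk, control-school pupils = 31/200 = 0.155000
absolute risk difference = 0.055000
1 / 0.055000 = 18.182 → round up → 19

NNT ≈ 19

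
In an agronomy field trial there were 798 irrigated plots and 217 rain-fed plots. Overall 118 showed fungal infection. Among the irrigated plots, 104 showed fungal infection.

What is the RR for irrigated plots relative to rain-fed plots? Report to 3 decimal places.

RR ≈ 2.020

irrigated plots without the outcome: 798 − 104 = 694
rain-fed plots with the outcome: 118 − 104 = 14
rain-fed plots without the outcome: 217 − 14 = 203
risk, irrigated plots = 104/798 = 0.1303
risk, rain-fed plots = 14/217 = 0.0645
RR = 0.1303 / 0.0645 = 2.020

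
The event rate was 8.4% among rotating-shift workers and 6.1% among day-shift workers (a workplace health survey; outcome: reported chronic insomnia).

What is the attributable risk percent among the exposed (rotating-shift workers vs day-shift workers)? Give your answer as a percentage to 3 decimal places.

AR% = (0.0840 − 0.0610) / 0.0840 = 0.2738 → 27.381%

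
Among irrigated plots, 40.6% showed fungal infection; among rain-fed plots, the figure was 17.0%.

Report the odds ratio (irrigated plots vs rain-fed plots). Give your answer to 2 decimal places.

odds, irrigated plots = 0.4060/0.5940 = 0.6835
odds, rain-fed plots = 0.1700/0.8300 = 0.2048
OR = 0.6835 / 0.2048 = 3.34

3.34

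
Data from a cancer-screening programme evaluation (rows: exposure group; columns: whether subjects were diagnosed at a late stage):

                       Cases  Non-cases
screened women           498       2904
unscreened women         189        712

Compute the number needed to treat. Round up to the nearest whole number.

NNT: 16

risk, screened women = 498/3402 = 0.146384
risk, unscreened women = 189/901 = 0.209767
absolute risk difference = 0.063382
1 / 0.063382 = 15.777 → round up → 16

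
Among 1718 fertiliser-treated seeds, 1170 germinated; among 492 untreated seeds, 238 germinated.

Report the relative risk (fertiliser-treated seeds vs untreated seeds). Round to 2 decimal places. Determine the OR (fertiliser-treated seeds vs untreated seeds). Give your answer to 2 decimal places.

risk, fertiliser-treated seeds = 1170/1718 = 0.6810
risk, untreated seeds = 238/492 = 0.4837
RR = 0.6810 / 0.4837 = 1.41
OR = (1170 × 254) / (548 × 238) = 297180/130424 ≈ 2.28

RR = 1.41; OR = 2.28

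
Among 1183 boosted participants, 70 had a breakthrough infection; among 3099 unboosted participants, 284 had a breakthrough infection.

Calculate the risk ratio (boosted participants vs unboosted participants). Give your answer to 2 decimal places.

0.65

risk, boosted participants = 70/1183 = 0.0592
risk, unboosted participants = 284/3099 = 0.0916
RR = 0.0592 / 0.0916 = 0.65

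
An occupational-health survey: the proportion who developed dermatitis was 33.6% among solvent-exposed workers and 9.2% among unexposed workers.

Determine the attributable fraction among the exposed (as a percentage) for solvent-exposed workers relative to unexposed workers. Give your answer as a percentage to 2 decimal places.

AR% = (0.3360 − 0.0920) / 0.3360 = 0.7262 → 72.62%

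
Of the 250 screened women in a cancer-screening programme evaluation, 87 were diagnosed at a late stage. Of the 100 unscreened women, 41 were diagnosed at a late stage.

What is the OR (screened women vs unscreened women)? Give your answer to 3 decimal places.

OR = (87 × 59) / (163 × 41) = 5133/6683 ≈ 0.768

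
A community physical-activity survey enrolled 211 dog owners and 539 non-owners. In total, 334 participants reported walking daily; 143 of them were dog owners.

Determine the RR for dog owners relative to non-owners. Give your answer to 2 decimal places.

dog owners without the outcome: 211 − 143 = 68
non-owners with the outcome: 334 − 143 = 191
non-owners without the outcome: 539 − 191 = 348
risk, dog owners = 143/211 = 0.6777
risk, non-owners = 191/539 = 0.3544
RR = 0.6777 / 0.3544 = 1.91

1.91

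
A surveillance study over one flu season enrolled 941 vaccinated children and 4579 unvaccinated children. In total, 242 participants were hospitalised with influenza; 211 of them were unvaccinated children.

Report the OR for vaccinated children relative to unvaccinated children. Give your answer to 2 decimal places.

vaccinated children with the outcome: 242 − 211 = 31
vaccinated children without the outcome: 941 − 31 = 910
unvaccinated children without the outcome: 4579 − 211 = 4368
odds, vaccinated children = 31/910 = 0.03407
odds, unvaccinated children = 211/4368 = 0.04831
OR = 0.03407 / 0.04831 = 0.71

OR: 0.71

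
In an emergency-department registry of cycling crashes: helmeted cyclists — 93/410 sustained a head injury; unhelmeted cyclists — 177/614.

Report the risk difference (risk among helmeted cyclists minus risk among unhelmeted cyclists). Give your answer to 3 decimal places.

risk, helmeted cyclists = 93/410 = 0.2268
risk, unhelmeted cyclists = 177/614 = 0.2883
risk difference = 0.2268 − 0.2883 = -0.061

RD: -0.061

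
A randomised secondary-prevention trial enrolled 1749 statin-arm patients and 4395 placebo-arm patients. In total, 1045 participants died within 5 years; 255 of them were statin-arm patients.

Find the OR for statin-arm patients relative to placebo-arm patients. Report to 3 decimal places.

statin-arm patients without the outcome: 1749 − 255 = 1494
placebo-arm patients with the outcome: 1045 − 255 = 790
placebo-arm patients without the outcome: 4395 − 790 = 3605
OR = (255 × 3605) / (1494 × 790) = 919275/1180260 ≈ 0.779

OR = 0.779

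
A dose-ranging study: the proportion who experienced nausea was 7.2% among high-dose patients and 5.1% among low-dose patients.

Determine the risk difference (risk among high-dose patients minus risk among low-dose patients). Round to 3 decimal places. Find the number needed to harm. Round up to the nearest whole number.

RD = 0.021; NNH = 48

risk difference = 0.0720 − 0.0510 = 0.021
absolute risk difference = 0.021000
1 / 0.021000 = 47.619 → round up → 48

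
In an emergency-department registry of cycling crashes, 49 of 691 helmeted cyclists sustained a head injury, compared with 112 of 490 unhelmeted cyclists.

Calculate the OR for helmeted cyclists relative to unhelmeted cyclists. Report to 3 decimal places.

OR = (49 × 378) / (642 × 112) = 18522/71904 ≈ 0.258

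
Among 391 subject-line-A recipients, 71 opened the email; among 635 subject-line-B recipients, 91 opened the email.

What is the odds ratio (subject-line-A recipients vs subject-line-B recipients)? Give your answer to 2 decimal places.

OR ≈ 1.33

odds, subject-line-A recipients = 71/320 = 0.2219
odds, subject-line-B recipients = 91/544 = 0.1673
OR = 0.2219 / 0.1673 = 1.33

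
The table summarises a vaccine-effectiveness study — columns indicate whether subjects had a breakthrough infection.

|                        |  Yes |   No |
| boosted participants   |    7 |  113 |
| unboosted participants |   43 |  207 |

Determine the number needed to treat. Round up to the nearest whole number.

9

risk, boosted participants = 7/120 = 0.058333
risk, unboosted participants = 43/250 = 0.172000
absolute risk difference = 0.113667
1 / 0.113667 = 8.798 → round up → 9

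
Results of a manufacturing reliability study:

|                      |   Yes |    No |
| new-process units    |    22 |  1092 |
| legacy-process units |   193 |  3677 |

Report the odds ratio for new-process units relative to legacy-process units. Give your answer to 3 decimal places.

odds, new-process units = 22/1092 = 0.02015
odds, legacy-process units = 193/3677 = 0.05249
OR = 0.02015 / 0.05249 = 0.384

0.384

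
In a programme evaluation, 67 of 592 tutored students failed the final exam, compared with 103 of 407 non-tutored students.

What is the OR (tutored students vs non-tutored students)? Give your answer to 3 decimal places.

odds, tutored students = 67/525 = 0.1276
odds, non-tutored students = 103/304 = 0.3388
OR = 0.1276 / 0.3388 = 0.377

0.377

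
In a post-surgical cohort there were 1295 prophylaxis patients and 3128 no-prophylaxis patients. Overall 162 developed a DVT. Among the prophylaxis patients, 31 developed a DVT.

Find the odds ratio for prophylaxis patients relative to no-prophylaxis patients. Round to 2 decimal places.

OR = 0.56

prophylaxis patients without the outcome: 1295 − 31 = 1264
no-prophylaxis patients with the outcome: 162 − 31 = 131
no-prophylaxis patients without the outcome: 3128 − 131 = 2997
odds, prophylaxis patients = 31/1264 = 0.02453
odds, no-prophylaxis patients = 131/2997 = 0.04371
OR = 0.02453 / 0.04371 = 0.56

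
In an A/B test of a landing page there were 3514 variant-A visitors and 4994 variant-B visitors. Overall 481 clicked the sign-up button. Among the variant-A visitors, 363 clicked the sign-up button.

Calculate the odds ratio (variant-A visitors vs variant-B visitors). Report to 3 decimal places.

OR: 4.760

variant-A visitors without the outcome: 3514 − 363 = 3151
variant-B visitors with the outcome: 481 − 363 = 118
variant-B visitors without the outcome: 4994 − 118 = 4876
OR = (363 × 4876) / (3151 × 118) = 1769988/371818 ≈ 4.760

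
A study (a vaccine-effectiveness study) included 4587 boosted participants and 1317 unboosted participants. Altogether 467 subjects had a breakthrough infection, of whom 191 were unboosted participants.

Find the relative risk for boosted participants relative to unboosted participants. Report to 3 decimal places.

0.415

boosted participants with the outcome: 467 − 191 = 276
boosted participants without the outcome: 4587 − 276 = 4311
unboosted participants without the outcome: 1317 − 191 = 1126
risk, boosted participants = 276/4587 = 0.0602
risk, unboosted participants = 191/1317 = 0.1450
RR = 0.0602 / 0.1450 = 0.415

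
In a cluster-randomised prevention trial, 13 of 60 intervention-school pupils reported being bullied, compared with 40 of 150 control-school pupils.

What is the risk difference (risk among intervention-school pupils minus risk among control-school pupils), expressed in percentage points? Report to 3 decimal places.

RD: -5.000

risk, intervention-school pupils = 13/60 = 0.2167
risk, control-school pupils = 40/150 = 0.2667
risk difference = 0.2167 − 0.2667 = -0.0500 → -5.000 percentage points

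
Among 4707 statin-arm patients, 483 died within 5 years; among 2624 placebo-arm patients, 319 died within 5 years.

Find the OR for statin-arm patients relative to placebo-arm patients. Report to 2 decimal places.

OR = (483 × 2305) / (4224 × 319) = 1113315/1347456 ≈ 0.83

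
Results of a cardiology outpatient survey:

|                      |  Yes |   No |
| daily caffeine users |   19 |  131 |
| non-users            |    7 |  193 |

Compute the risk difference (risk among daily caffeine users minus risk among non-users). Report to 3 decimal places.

risk, daily caffeine users = 19/150 = 0.12667
risk, non-users = 7/200 = 0.03500
risk difference = 0.12667 − 0.03500 = 0.092

0.092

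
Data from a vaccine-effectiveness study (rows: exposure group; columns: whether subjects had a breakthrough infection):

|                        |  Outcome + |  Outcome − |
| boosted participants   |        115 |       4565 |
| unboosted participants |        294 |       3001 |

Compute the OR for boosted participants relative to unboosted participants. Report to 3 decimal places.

odds, boosted participants = 115/4565 = 0.02519
odds, unboosted participants = 294/3001 = 0.09797
OR = 0.02519 / 0.09797 = 0.257

OR = 0.257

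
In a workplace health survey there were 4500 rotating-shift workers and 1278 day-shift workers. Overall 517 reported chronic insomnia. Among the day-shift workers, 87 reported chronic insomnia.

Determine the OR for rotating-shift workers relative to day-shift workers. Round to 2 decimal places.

rotating-shift workers with the outcome: 517 − 87 = 430
rotating-shift workers without the outcome: 4500 − 430 = 4070
day-shift workers without the outcome: 1278 − 87 = 1191
odds, rotating-shift workers = 430/4070 = 0.1057
odds, day-shift workers = 87/1191 = 0.0730
OR = 0.1057 / 0.0730 = 1.45

1.45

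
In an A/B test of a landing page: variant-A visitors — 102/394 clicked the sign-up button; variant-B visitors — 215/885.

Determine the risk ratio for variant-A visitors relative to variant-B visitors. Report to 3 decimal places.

1.066

risk, variant-A visitors = 102/394 = 0.2589
risk, variant-B visitors = 215/885 = 0.2429
RR = 0.2589 / 0.2429 = 1.066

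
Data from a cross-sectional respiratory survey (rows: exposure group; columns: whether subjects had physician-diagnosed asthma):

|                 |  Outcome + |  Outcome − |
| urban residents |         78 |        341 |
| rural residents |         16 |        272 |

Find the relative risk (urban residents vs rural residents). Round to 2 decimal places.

risk, urban residents = 78/419 = 0.1862
risk, rural residents = 16/288 = 0.0556
RR = 0.1862 / 0.0556 = 3.35

3.35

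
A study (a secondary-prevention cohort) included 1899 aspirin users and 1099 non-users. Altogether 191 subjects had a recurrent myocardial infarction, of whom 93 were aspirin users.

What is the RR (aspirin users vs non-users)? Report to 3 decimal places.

RR = 0.549

aspirin users without the outcome: 1899 − 93 = 1806
non-users with the outcome: 191 − 93 = 98
non-users without the outcome: 1099 − 98 = 1001
risk, aspirin users = 93/1899 = 0.04897
risk, non-users = 98/1099 = 0.08917
RR = 0.04897 / 0.08917 = 0.549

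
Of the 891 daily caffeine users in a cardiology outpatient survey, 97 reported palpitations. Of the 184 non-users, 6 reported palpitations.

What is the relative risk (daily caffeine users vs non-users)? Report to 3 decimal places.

3.339

risk, daily caffeine users = 97/891 = 0.10887
risk, non-users = 6/184 = 0.03261
RR = 0.10887 / 0.03261 = 3.339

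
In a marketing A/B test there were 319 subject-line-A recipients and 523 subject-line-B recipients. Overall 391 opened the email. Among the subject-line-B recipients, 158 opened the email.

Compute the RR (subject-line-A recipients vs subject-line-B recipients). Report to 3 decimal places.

RR = 2.418

subject-line-A recipients with the outcome: 391 − 158 = 233
subject-line-A recipients without the outcome: 319 − 233 = 86
subject-line-B recipients without the outcome: 523 − 158 = 365
risk, subject-line-A recipients = 233/319 = 0.7304
risk, subject-line-B recipients = 158/523 = 0.3021
RR = 0.7304 / 0.3021 = 2.418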